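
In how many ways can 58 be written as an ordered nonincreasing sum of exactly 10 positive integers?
p(58, 10 parts) = 49037

Partitions of n into exactly k parts are in bijection with partitions of n − k into at most k parts (subtract 1 from each part). So p(58, exactly 10) = p(48, parts ≤ 10). Computing via the recurrence p(m, j) = p(m, j−1) + p(m−j, j) gives 49037.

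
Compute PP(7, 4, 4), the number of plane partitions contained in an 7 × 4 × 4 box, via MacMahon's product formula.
PP(7, 4, 4) = 44537922

Evaluate the triple product over i = 1..7, j = 1..4, k = 1..4. The factors are (2/1) · (3/2) · (4/3) · (5/4) · (3/2) · (4/3) · (5/4) · (6/5) · … (112 factors total). The numerators and denominators telescope so the product is an integer; carrying out the multiplication exactly gives PP(7, 4, 4) = 44537922.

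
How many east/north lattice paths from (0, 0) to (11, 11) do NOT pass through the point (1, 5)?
Number of paths = 657384

Total paths from (0, 0) to (11, 11): C(22, 11) = 705432. Paths through (1, 5): (paths (0, 0) → (1, 5)) × (paths (1, 5) → (11, 11)) = C(6, 1) · C(16, 10) = 6 · 8008 = 48048. Avoidance count = 705432 − 48048 = 657384.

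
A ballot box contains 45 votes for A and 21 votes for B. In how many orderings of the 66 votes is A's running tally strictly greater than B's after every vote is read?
Strict-lead orderings = 32388118752312960

Total orderings of the 66 votes with 45 for A: C(66, 45) = 89067326568860640. By the Bertrand ballot formula (Cycle Lemma / reflection principle), the number of orderings in which A is strictly ahead of B throughout is (p − q)/(p + q) · C(p + q, p) = (45 − 21)/(45 + 21) · 89067326568860640 = 32388118752312960.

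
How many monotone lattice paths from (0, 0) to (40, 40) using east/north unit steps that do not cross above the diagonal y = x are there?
C_40 = 2622127042276492108820

These NE paths below the diagonal are counted by the Catalan number C_n = (1/(n + 1)) · C(2n, n). For n = 40: C_40 = (1/41) · C(80, 40) = 107507208733336176461620/41 = 2622127042276492108820.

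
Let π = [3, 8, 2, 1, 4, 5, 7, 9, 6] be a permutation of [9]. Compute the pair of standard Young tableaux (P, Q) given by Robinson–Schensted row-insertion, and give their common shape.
P = [1, 4, 5, 6, 9] / [2, 7] / [3, 8];  Q = [1, 2, 6, 7, 8] / [3, 5] / [4, 9];  common shape = (5, 2, 2)

Row-insert the values π_1, π_2, … into P one at a time, bumping the leftmost entry strictly greater than the inserted value down to the next row. The recording tableau Q records, in position (i, j), the step at which that cell was added to P.
  Insert 3 (step 1): P = [3];  Q = [1]
  Insert 8 (step 2): P = [3, 8];  Q = [1, 2]
  Insert 2 (step 3): P = [2, 8] / [3];  Q = [1, 2] / [3]
  Insert 1 (step 4): P = [1, 8] / [2] / [3];  Q = [1, 2] / [3] / [4]
  Insert 4 (step 5): P = [1, 4] / [2, 8] / [3];  Q = [1, 2] / [3, 5] / [4]
  Insert 5 (step 6): P = [1, 4, 5] / [2, 8] / [3];  Q = [1, 2, 6] / [3, 5] / [4]
  Insert 7 (step 7): P = [1, 4, 5, 7] / [2, 8] / [3];  Q = [1, 2, 6, 7] / [3, 5] / [4]
  Insert 9 (step 8): P = [1, 4, 5, 7, 9] / [2, 8] / [3];  Q = [1, 2, 6, 7, 8] / [3, 5] / [4]
  Insert 6 (step 9): P = [1, 4, 5, 6, 9] / [2, 7] / [3, 8];  Q = [1, 2, 6, 7, 8] / [3, 5] / [4, 9]
Final shape: (5, 2, 2).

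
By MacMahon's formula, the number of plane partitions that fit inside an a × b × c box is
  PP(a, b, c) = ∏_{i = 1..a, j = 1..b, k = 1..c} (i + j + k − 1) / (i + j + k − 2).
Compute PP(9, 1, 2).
PP(9, 1, 2) = 55

Evaluate the triple product over i = 1..9, j = 1..1, k = 1..2. The factors are (2/1) · (3/2) · (3/2) · (4/3) · (4/3) · (5/4) · (5/4) · (6/5) · … (18 factors total). The numerators and denominators telescope so the product is an integer; carrying out the multiplication exactly gives PP(9, 1, 2) = 55.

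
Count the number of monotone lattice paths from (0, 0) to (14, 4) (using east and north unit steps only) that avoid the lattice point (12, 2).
Number of paths = 2514

Total paths from (0, 0) to (14, 4): C(18, 14) = 3060. Paths through (12, 2): (paths (0, 0) → (12, 2)) × (paths (12, 2) → (14, 4)) = C(14, 12) · C(4, 2) = 91 · 6 = 546. Avoidance count = 3060 − 546 = 2514.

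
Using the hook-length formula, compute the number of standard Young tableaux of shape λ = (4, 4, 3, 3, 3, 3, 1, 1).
# SYT of shape (4, 4, 3, 3, 3, 3, 1, 1) = 224478540

Hook-length formula: f^λ = n! / Π hook(c), product over all cells c of the Young diagram. For λ = (4, 4, 3, 3, 3, 3, 1, 1), n = 22 boxes. Hook lengths by row (left-to-right, top-to-bottom): [11, 8, 7, 2]; [10, 7, 6, 1]; [8, 5, 4]; [7, 4, 3]; [6, 3, 2]; [5, 2, 1]; [2]; [1]. Product of hooks = 5007163392000. So f^λ = 22! / 5007163392000 = 1124000727777607680000 / 5007163392000 = 224478540.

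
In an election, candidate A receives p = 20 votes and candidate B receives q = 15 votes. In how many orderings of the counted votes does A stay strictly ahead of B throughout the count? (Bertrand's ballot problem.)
Strict-lead orderings = 463991880

Total orderings of the 35 votes with 20 for A: C(35, 20) = 3247943160. By the Bertrand ballot formula (Cycle Lemma / reflection principle), the number of orderings in which A is strictly ahead of B throughout is (p − q)/(p + q) · C(p + q, p) = (20 − 15)/(20 + 15) · 3247943160 = 463991880.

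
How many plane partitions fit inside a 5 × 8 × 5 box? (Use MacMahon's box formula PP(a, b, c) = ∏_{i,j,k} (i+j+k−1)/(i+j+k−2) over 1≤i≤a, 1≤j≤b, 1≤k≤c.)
PP(5, 8, 5) = 235234907908

Evaluate the triple product over i = 1..5, j = 1..8, k = 1..5. The factors are (2/1) · (3/2) · (4/3) · (5/4) · (6/5) · (3/2) · (4/3) · (5/4) · … (200 factors total). The numerators and denominators telescope so the product is an integer; carrying out the multiplication exactly gives PP(5, 8, 5) = 235234907908.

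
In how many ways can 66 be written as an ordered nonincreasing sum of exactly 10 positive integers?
p(66, 10 parts) = 126299

Partitions of n into exactly k parts are in bijection with partitions of n − k into at most k parts (subtract 1 from each part). So p(66, exactly 10) = p(56, parts ≤ 10). Computing via the recurrence p(m, j) = p(m, j−1) + p(m−j, j) gives 126299.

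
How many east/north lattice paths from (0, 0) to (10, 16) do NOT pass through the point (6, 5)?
Number of paths = 4681105

Total paths from (0, 0) to (10, 16): C(26, 10) = 5311735. Paths through (6, 5): (paths (0, 0) → (6, 5)) × (paths (6, 5) → (10, 16)) = C(11, 6) · C(15, 4) = 462 · 1365 = 630630. Avoidance count = 5311735 − 630630 = 4681105.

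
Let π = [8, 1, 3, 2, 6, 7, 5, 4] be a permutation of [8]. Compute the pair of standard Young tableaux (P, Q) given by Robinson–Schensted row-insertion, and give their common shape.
P = [1, 2, 4, 7] / [3, 5] / [6] / [8];  Q = [1, 3, 5, 6] / [2, 7] / [4] / [8];  common shape = (4, 2, 1, 1)

Row-insert the values π_1, π_2, … into P one at a time, bumping the leftmost entry strictly greater than the inserted value down to the next row. The recording tableau Q records, in position (i, j), the step at which that cell was added to P.
  Insert 8 (step 1): P = [8];  Q = [1]
  Insert 1 (step 2): P = [1] / [8];  Q = [1] / [2]
  Insert 3 (step 3): P = [1, 3] / [8];  Q = [1, 3] / [2]
  Insert 2 (step 4): P = [1, 2] / [3] / [8];  Q = [1, 3] / [2] / [4]
  Insert 6 (step 5): P = [1, 2, 6] / [3] / [8];  Q = [1, 3, 5] / [2] / [4]
  Insert 7 (step 6): P = [1, 2, 6, 7] / [3] / [8];  Q = [1, 3, 5, 6] / [2] / [4]
  Insert 5 (step 7): P = [1, 2, 5, 7] / [3, 6] / [8];  Q = [1, 3, 5, 6] / [2, 7] / [4]
  Insert 4 (step 8): P = [1, 2, 4, 7] / [3, 5] / [6] / [8];  Q = [1, 3, 5, 6] / [2, 7] / [4] / [8]
Final shape: (4, 2, 1, 1).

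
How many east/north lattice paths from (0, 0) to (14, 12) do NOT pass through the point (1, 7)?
Number of paths = 9589156

Total paths from (0, 0) to (14, 12): C(26, 14) = 9657700. Paths through (1, 7): (paths (0, 0) → (1, 7)) × (paths (1, 7) → (14, 12)) = C(8, 1) · C(18, 13) = 8 · 8568 = 68544. Avoidance count = 9657700 − 68544 = 9589156.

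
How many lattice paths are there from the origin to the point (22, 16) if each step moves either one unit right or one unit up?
Number of paths = 22239974430

A monotone lattice path from (0, 0) to (22, 16) consists of 22 east steps and 16 north steps in some order, so it is determined by which 22 of the 38 steps are east. The count is C(38, 22) = 22239974430.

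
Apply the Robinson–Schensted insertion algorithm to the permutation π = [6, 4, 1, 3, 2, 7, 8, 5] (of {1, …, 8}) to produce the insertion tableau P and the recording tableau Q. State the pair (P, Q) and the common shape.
P = [1, 2, 5, 8] / [3, 7] / [4] / [6];  Q = [1, 4, 6, 7] / [2, 8] / [3] / [5];  common shape = (4, 2, 1, 1)

Row-insert the values π_1, π_2, … into P one at a time, bumping the leftmost entry strictly greater than the inserted value down to the next row. The recording tableau Q records, in position (i, j), the step at which that cell was added to P.
  Insert 6 (step 1): P = [6];  Q = [1]
  Insert 4 (step 2): P = [4] / [6];  Q = [1] / [2]
  Insert 1 (step 3): P = [1] / [4] / [6];  Q = [1] / [2] / [3]
  Insert 3 (step 4): P = [1, 3] / [4] / [6];  Q = [1, 4] / [2] / [3]
  Insert 2 (step 5): P = [1, 2] / [3] / [4] / [6];  Q = [1, 4] / [2] / [3] / [5]
  Insert 7 (step 6): P = [1, 2, 7] / [3] / [4] / [6];  Q = [1, 4, 6] / [2] / [3] / [5]
  Insert 8 (step 7): P = [1, 2, 7, 8] / [3] / [4] / [6];  Q = [1, 4, 6, 7] / [2] / [3] / [5]
  Insert 5 (step 8): P = [1, 2, 5, 8] / [3, 7] / [4] / [6];  Q = [1, 4, 6, 7] / [2, 8] / [3] / [5]
Final shape: (4, 2, 1, 1).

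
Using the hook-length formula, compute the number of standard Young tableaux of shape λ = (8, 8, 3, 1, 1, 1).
# SYT of shape (8, 8, 3, 1, 1, 1) = 287260050

Hook-length formula: f^λ = n! / Π hook(c), product over all cells c of the Young diagram. For λ = (8, 8, 3, 1, 1, 1), n = 22 boxes. Hook lengths by row (left-to-right, top-to-bottom): [13, 9, 8, 6, 5, 4, 3, 2]; [12, 8, 7, 5, 4, 3, 2, 1]; [6, 2, 1]; [3]; [2]; [1]. Product of hooks = 3912833433600. So f^λ = 22! / 3912833433600 = 1124000727777607680000 / 3912833433600 = 287260050.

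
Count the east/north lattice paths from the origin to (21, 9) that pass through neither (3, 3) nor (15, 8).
Number of paths = 9049352

Inclusion–exclusion. Total paths: C(30, 21) = 14307150. Through P₁: C(6, 3)·C(24, 18) = 2691920. Through P₂: C(23, 15)·C(7, 6) = 3432198. Since P₁ is strictly southwest of P₂, a monotone path through both must visit P₁ then P₂; paths through both = C(6, 3)·C(17, 12)·C(7, 6) = 866320. Avoid both = 14307150 − 2691920 − 3432198 + 866320 = 9049352.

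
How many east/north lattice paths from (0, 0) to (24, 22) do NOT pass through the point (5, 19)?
Number of paths = 7890305657790

Total paths from (0, 0) to (24, 22): C(46, 24) = 7890371113950. Paths through (5, 19): (paths (0, 0) → (5, 19)) × (paths (5, 19) → (24, 22)) = C(24, 5) · C(22, 19) = 42504 · 1540 = 65456160. Avoidance count = 7890371113950 − 65456160 = 7890305657790.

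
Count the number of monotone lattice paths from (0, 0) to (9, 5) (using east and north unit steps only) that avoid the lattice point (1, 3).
Number of paths = 1822

Total paths from (0, 0) to (9, 5): C(14, 9) = 2002. Paths through (1, 3): (paths (0, 0) → (1, 3)) × (paths (1, 3) → (9, 5)) = C(4, 1) · C(10, 8) = 4 · 45 = 180. Avoidance count = 2002 − 180 = 1822.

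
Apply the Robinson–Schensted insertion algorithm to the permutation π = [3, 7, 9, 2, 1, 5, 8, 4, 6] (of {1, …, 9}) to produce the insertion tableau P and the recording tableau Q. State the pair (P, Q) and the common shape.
P = [1, 4, 6] / [2, 5, 8] / [3, 7, 9];  Q = [1, 2, 3] / [4, 6, 7] / [5, 8, 9];  common shape = (3, 3, 3)

Row-insert the values π_1, π_2, … into P one at a time, bumping the leftmost entry strictly greater than the inserted value down to the next row. The recording tableau Q records, in position (i, j), the step at which that cell was added to P.
  Insert 3 (step 1): P = [3];  Q = [1]
  Insert 7 (step 2): P = [3, 7];  Q = [1, 2]
  Insert 9 (step 3): P = [3, 7, 9];  Q = [1, 2, 3]
  Insert 2 (step 4): P = [2, 7, 9] / [3];  Q = [1, 2, 3] / [4]
  Insert 1 (step 5): P = [1, 7, 9] / [2] / [3];  Q = [1, 2, 3] / [4] / [5]
  Insert 5 (step 6): P = [1, 5, 9] / [2, 7] / [3];  Q = [1, 2, 3] / [4, 6] / [5]
  Insert 8 (step 7): P = [1, 5, 8] / [2, 7, 9] / [3];  Q = [1, 2, 3] / [4, 6, 7] / [5]
  Insert 4 (step 8): P = [1, 4, 8] / [2, 5, 9] / [3, 7];  Q = [1, 2, 3] / [4, 6, 7] / [5, 8]
  Insert 6 (step 9): P = [1, 4, 6] / [2, 5, 8] / [3, 7, 9];  Q = [1, 2, 3] / [4, 6, 7] / [5, 8, 9]
Final shape: (3, 3, 3).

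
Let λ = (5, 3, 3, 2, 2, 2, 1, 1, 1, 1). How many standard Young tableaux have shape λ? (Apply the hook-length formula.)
# SYT of shape (5, 3, 3, 2, 2, 2, 1, 1, 1, 1) = 126977760

Hook-length formula: f^λ = n! / Π hook(c), product over all cells c of the Young diagram. For λ = (5, 3, 3, 2, 2, 2, 1, 1, 1, 1), n = 21 boxes. Hook lengths by row (left-to-right, top-to-bottom): [14, 9, 5, 2, 1]; [11, 6, 2]; [10, 5, 1]; [8, 3]; [7, 2]; [6, 1]; [4]; [3]; [2]; [1]. Product of hooks = 402361344000. So f^λ = 21! / 402361344000 = 51090942171709440000 / 402361344000 = 126977760.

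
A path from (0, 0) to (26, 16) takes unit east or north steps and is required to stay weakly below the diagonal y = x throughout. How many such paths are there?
Number of paths = 67837293986

By the reflection principle (André's argument), the number of monotone paths to (26, 16) with n ≤ m that never go above y = x is C(42, 26) − C(42, 27) = 166509721602 − 98672427616 = 67837293986.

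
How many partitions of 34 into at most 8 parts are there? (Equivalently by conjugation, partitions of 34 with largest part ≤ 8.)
p(34, parts ≤ 8) = 4417

Use the recurrence p(n, m) = p(n, m−1) + p(n−m, m): either the largest part is < m (count p(n, m−1)) or the largest part is exactly m (remove one copy of m, count p(n−m, m)). With p(0, ·) = 1 this gives p(34, parts ≤ 8) = 4417. (By conjugating Young diagrams, this also counts partitions of 34 into at most 8 parts.)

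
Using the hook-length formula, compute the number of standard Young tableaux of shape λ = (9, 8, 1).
# SYT of shape (9, 8, 1) = 70720

Hook-length formula: f^λ = n! / Π hook(c), product over all cells c of the Young diagram. For λ = (9, 8, 1), n = 18 boxes. Hook lengths by row (left-to-right, top-to-bottom): [11, 9, 8, 7, 6, 5, 4, 3, 1]; [9, 7, 6, 5, 4, 3, 2, 1]; [1]. Product of hooks = 90531302400. So f^λ = 18! / 90531302400 = 6402373705728000 / 90531302400 = 70720.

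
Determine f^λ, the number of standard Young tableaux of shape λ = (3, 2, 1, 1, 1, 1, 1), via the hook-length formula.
# SYT of shape (3, 2, 1, 1, 1, 1, 1) = 160

Hook-length formula: f^λ = n! / Π hook(c), product over all cells c of the Young diagram. For λ = (3, 2, 1, 1, 1, 1, 1), n = 10 boxes. Hook lengths by row (left-to-right, top-to-bottom): [9, 3, 1]; [7, 1]; [5]; [4]; [3]; [2]; [1]. Product of hooks = 22680. So f^λ = 10! / 22680 = 3628800 / 22680 = 160.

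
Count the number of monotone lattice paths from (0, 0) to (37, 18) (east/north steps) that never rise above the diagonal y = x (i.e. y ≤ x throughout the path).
Number of paths = 75831424919250

By the reflection principle (André's argument), the number of monotone paths to (37, 18) with n ≤ m that never go above y = x is C(55, 37) − C(55, 38) = 144079707346575 − 68248282427325 = 75831424919250.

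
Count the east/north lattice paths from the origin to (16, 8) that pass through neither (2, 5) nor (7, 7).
Number of paths = 691281

Inclusion–exclusion. Total paths: C(24, 16) = 735471. Through P₁: C(7, 2)·C(17, 14) = 14280. Through P₂: C(14, 7)·C(10, 9) = 34320. Since P₁ is strictly southwest of P₂, a monotone path through both must visit P₁ then P₂; paths through both = C(7, 2)·C(7, 5)·C(10, 9) = 4410. Avoid both = 735471 − 14280 − 34320 + 4410 = 691281.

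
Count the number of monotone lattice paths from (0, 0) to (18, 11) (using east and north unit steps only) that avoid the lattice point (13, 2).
Number of paths = 34387080

Total paths from (0, 0) to (18, 11): C(29, 18) = 34597290. Paths through (13, 2): (paths (0, 0) → (13, 2)) × (paths (13, 2) → (18, 11)) = C(15, 13) · C(14, 5) = 105 · 2002 = 210210. Avoidance count = 34597290 − 210210 = 34387080.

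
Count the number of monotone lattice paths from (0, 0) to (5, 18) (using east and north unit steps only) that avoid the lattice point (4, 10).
Number of paths = 24640

Total paths from (0, 0) to (5, 18): C(23, 5) = 33649. Paths through (4, 10): (paths (0, 0) → (4, 10)) × (paths (4, 10) → (5, 18)) = C(14, 4) · C(9, 1) = 1001 · 9 = 9009. Avoidance count = 33649 − 9009 = 24640.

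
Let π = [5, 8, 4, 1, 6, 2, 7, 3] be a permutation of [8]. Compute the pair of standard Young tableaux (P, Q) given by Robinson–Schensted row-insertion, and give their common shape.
P = [1, 2, 3] / [4, 6, 7] / [5, 8];  Q = [1, 2, 7] / [3, 5, 8] / [4, 6];  common shape = (3, 3, 2)

Row-insert the values π_1, π_2, … into P one at a time, bumping the leftmost entry strictly greater than the inserted value down to the next row. The recording tableau Q records, in position (i, j), the step at which that cell was added to P.
  Insert 5 (step 1): P = [5];  Q = [1]
  Insert 8 (step 2): P = [5, 8];  Q = [1, 2]
  Insert 4 (step 3): P = [4, 8] / [5];  Q = [1, 2] / [3]
  Insert 1 (step 4): P = [1, 8] / [4] / [5];  Q = [1, 2] / [3] / [4]
  Insert 6 (step 5): P = [1, 6] / [4, 8] / [5];  Q = [1, 2] / [3, 5] / [4]
  Insert 2 (step 6): P = [1, 2] / [4, 6] / [5, 8];  Q = [1, 2] / [3, 5] / [4, 6]
  Insert 7 (step 7): P = [1, 2, 7] / [4, 6] / [5, 8];  Q = [1, 2, 7] / [3, 5] / [4, 6]
  Insert 3 (step 8): P = [1, 2, 3] / [4, 6, 7] / [5, 8];  Q = [1, 2, 7] / [3, 5, 8] / [4, 6]
Final shape: (3, 3, 2).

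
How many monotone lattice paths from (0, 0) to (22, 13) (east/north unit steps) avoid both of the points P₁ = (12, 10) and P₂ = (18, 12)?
Number of paths = 949461359

Inclusion–exclusion. Total paths: C(35, 22) = 1476337800. Through P₁: C(22, 12)·C(13, 10) = 184940756. Through P₂: C(30, 18)·C(5, 4) = 432466125. Since P₁ is strictly southwest of P₂, a monotone path through both must visit P₁ then P₂; paths through both = C(22, 12)·C(8, 6)·C(5, 4) = 90530440. Avoid both = 1476337800 − 184940756 − 432466125 + 90530440 = 949461359.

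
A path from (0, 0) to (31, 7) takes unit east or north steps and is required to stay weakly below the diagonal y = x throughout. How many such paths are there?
Number of paths = 9859575

By the reflection principle (André's argument), the number of monotone paths to (31, 7) with n ≤ m that never go above y = x is C(38, 31) − C(38, 32) = 12620256 − 2760681 = 9859575.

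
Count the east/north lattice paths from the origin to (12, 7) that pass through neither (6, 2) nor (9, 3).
Number of paths = 33672

Inclusion–exclusion. Total paths: C(19, 12) = 50388. Through P₁: C(8, 6)·C(11, 6) = 12936. Through P₂: C(12, 9)·C(7, 3) = 7700. Since P₁ is strictly southwest of P₂, a monotone path through both must visit P₁ then P₂; paths through both = C(8, 6)·C(4, 3)·C(7, 3) = 3920. Avoid both = 50388 − 12936 − 7700 + 3920 = 33672.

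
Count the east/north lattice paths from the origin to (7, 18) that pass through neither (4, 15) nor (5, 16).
Number of paths = 327598

Inclusion–exclusion. Total paths: C(25, 7) = 480700. Through P₁: C(19, 4)·C(6, 3) = 77520. Through P₂: C(21, 5)·C(4, 2) = 122094. Since P₁ is strictly southwest of P₂, a monotone path through both must visit P₁ then P₂; paths through both = C(19, 4)·C(2, 1)·C(4, 2) = 46512. Avoid both = 480700 − 77520 − 122094 + 46512 = 327598.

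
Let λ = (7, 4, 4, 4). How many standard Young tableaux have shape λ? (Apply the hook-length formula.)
# SYT of shape (7, 4, 4, 4) = 3879876

Hook-length formula: f^λ = n! / Π hook(c), product over all cells c of the Young diagram. For λ = (7, 4, 4, 4), n = 19 boxes. Hook lengths by row (left-to-right, top-to-bottom): [10, 9, 8, 7, 3, 2, 1]; [6, 5, 4, 3]; [5, 4, 3, 2]; [4, 3, 2, 1]. Product of hooks = 31352832000. So f^λ = 19! / 31352832000 = 121645100408832000 / 31352832000 = 3879876.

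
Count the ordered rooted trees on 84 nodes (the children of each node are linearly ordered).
C_83 = 68854441132780194707888052034668647142985206100

These ordered rooted trees are counted by the Catalan number C_n = (1/(n + 1)) · C(2n, n). For n = 83: C_83 = (1/84) · C(166, 83) = 5783773055153536355462596370912166360010757312400/84 = 68854441132780194707888052034668647142985206100.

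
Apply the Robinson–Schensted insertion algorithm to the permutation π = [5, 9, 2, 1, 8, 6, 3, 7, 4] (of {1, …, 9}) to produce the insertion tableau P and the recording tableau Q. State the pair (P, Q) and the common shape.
P = [1, 3, 4] / [2, 6, 7] / [5, 8] / [9];  Q = [1, 2, 8] / [3, 5, 9] / [4, 6] / [7];  common shape = (3, 3, 2, 1)

Row-insert the values π_1, π_2, … into P one at a time, bumping the leftmost entry strictly greater than the inserted value down to the next row. The recording tableau Q records, in position (i, j), the step at which that cell was added to P.
  Insert 5 (step 1): P = [5];  Q = [1]
  Insert 9 (step 2): P = [5, 9];  Q = [1, 2]
  Insert 2 (step 3): P = [2, 9] / [5];  Q = [1, 2] / [3]
  Insert 1 (step 4): P = [1, 9] / [2] / [5];  Q = [1, 2] / [3] / [4]
  Insert 8 (step 5): P = [1, 8] / [2, 9] / [5];  Q = [1, 2] / [3, 5] / [4]
  Insert 6 (step 6): P = [1, 6] / [2, 8] / [5, 9];  Q = [1, 2] / [3, 5] / [4, 6]
  Insert 3 (step 7): P = [1, 3] / [2, 6] / [5, 8] / [9];  Q = [1, 2] / [3, 5] / [4, 6] / [7]
  Insert 7 (step 8): P = [1, 3, 7] / [2, 6] / [5, 8] / [9];  Q = [1, 2, 8] / [3, 5] / [4, 6] / [7]
  Insert 4 (step 9): P = [1, 3, 4] / [2, 6, 7] / [5, 8] / [9];  Q = [1, 2, 8] / [3, 5, 9] / [4, 6] / [7]
Final shape: (3, 3, 2, 1).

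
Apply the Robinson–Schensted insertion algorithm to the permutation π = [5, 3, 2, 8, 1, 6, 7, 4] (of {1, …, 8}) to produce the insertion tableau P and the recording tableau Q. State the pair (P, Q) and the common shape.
P = [1, 4, 7] / [2, 6] / [3, 8] / [5];  Q = [1, 4, 7] / [2, 6] / [3, 8] / [5];  common shape = (3, 2, 2, 1)

Row-insert the values π_1, π_2, … into P one at a time, bumping the leftmost entry strictly greater than the inserted value down to the next row. The recording tableau Q records, in position (i, j), the step at which that cell was added to P.
  Insert 5 (step 1): P = [5];  Q = [1]
  Insert 3 (step 2): P = [3] / [5];  Q = [1] / [2]
  Insert 2 (step 3): P = [2] / [3] / [5];  Q = [1] / [2] / [3]
  Insert 8 (step 4): P = [2, 8] / [3] / [5];  Q = [1, 4] / [2] / [3]
  Insert 1 (step 5): P = [1, 8] / [2] / [3] / [5];  Q = [1, 4] / [2] / [3] / [5]
  Insert 6 (step 6): P = [1, 6] / [2, 8] / [3] / [5];  Q = [1, 4] / [2, 6] / [3] / [5]
  Insert 7 (step 7): P = [1, 6, 7] / [2, 8] / [3] / [5];  Q = [1, 4, 7] / [2, 6] / [3] / [5]
  Insert 4 (step 8): P = [1, 4, 7] / [2, 6] / [3, 8] / [5];  Q = [1, 4, 7] / [2, 6] / [3, 8] / [5]
Final shape: (3, 2, 2, 1).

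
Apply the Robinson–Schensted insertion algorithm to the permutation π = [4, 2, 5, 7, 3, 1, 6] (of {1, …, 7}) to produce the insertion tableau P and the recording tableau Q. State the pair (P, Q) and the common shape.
P = [1, 3, 6] / [2, 5, 7] / [4];  Q = [1, 3, 4] / [2, 5, 7] / [6];  common shape = (3, 3, 1)

Row-insert the values π_1, π_2, … into P one at a time, bumping the leftmost entry strictly greater than the inserted value down to the next row. The recording tableau Q records, in position (i, j), the step at which that cell was added to P.
  Insert 4 (step 1): P = [4];  Q = [1]
  Insert 2 (step 2): P = [2] / [4];  Q = [1] / [2]
  Insert 5 (step 3): P = [2, 5] / [4];  Q = [1, 3] / [2]
  Insert 7 (step 4): P = [2, 5, 7] / [4];  Q = [1, 3, 4] / [2]
  Insert 3 (step 5): P = [2, 3, 7] / [4, 5];  Q = [1, 3, 4] / [2, 5]
  Insert 1 (step 6): P = [1, 3, 7] / [2, 5] / [4];  Q = [1, 3, 4] / [2, 5] / [6]
  Insert 6 (step 7): P = [1, 3, 6] / [2, 5, 7] / [4];  Q = [1, 3, 4] / [2, 5, 7] / [6]
Final shape: (3, 3, 1).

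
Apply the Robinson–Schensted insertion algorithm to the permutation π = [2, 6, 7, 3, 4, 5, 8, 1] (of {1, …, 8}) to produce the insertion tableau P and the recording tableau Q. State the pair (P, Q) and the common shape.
P = [1, 3, 4, 5, 8] / [2, 7] / [6];  Q = [1, 2, 3, 6, 7] / [4, 5] / [8];  common shape = (5, 2, 1)

Row-insert the values π_1, π_2, … into P one at a time, bumping the leftmost entry strictly greater than the inserted value down to the next row. The recording tableau Q records, in position (i, j), the step at which that cell was added to P.
  Insert 2 (step 1): P = [2];  Q = [1]
  Insert 6 (step 2): P = [2, 6];  Q = [1, 2]
  Insert 7 (step 3): P = [2, 6, 7];  Q = [1, 2, 3]
  Insert 3 (step 4): P = [2, 3, 7] / [6];  Q = [1, 2, 3] / [4]
  Insert 4 (step 5): P = [2, 3, 4] / [6, 7];  Q = [1, 2, 3] / [4, 5]
  Insert 5 (step 6): P = [2, 3, 4, 5] / [6, 7];  Q = [1, 2, 3, 6] / [4, 5]
  Insert 8 (step 7): P = [2, 3, 4, 5, 8] / [6, 7];  Q = [1, 2, 3, 6, 7] / [4, 5]
  Insert 1 (step 8): P = [1, 3, 4, 5, 8] / [2, 7] / [6];  Q = [1, 2, 3, 6, 7] / [4, 5] / [8]
Final shape: (5, 2, 1).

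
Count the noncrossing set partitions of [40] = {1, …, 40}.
C_40 = 2622127042276492108820

These noncrossing partitions are counted by the Catalan number C_n = (1/(n + 1)) · C(2n, n). For n = 40: C_40 = (1/41) · C(80, 40) = 107507208733336176461620/41 = 2622127042276492108820.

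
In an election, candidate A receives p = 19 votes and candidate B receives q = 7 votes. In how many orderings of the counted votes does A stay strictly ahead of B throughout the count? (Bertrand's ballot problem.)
Strict-lead orderings = 303600

Total orderings of the 26 votes with 19 for A: C(26, 19) = 657800. By the Bertrand ballot formula (Cycle Lemma / reflection principle), the number of orderings in which A is strictly ahead of B throughout is (p − q)/(p + q) · C(p + q, p) = (19 − 7)/(19 + 7) · 657800 = 303600.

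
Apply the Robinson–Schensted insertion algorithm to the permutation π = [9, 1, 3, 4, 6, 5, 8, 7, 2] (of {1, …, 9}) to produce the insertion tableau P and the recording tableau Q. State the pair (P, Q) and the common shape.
P = [1, 2, 4, 5, 7] / [3, 8] / [6] / [9];  Q = [1, 3, 4, 5, 7] / [2, 8] / [6] / [9];  common shape = (5, 2, 1, 1)

Row-insert the values π_1, π_2, … into P one at a time, bumping the leftmost entry strictly greater than the inserted value down to the next row. The recording tableau Q records, in position (i, j), the step at which that cell was added to P.
  Insert 9 (step 1): P = [9];  Q = [1]
  Insert 1 (step 2): P = [1] / [9];  Q = [1] / [2]
  Insert 3 (step 3): P = [1, 3] / [9];  Q = [1, 3] / [2]
  Insert 4 (step 4): P = [1, 3, 4] / [9];  Q = [1, 3, 4] / [2]
  Insert 6 (step 5): P = [1, 3, 4, 6] / [9];  Q = [1, 3, 4, 5] / [2]
  Insert 5 (step 6): P = [1, 3, 4, 5] / [6] / [9];  Q = [1, 3, 4, 5] / [2] / [6]
  Insert 8 (step 7): P = [1, 3, 4, 5, 8] / [6] / [9];  Q = [1, 3, 4, 5, 7] / [2] / [6]
  Insert 7 (step 8): P = [1, 3, 4, 5, 7] / [6, 8] / [9];  Q = [1, 3, 4, 5, 7] / [2, 8] / [6]
  Insert 2 (step 9): P = [1, 2, 4, 5, 7] / [3, 8] / [6] / [9];  Q = [1, 3, 4, 5, 7] / [2, 8] / [6] / [9]
Final shape: (5, 2, 1, 1).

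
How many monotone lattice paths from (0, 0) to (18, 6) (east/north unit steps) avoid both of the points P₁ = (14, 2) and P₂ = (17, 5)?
Number of paths = 78328

Inclusion–exclusion. Total paths: C(24, 18) = 134596. Through P₁: C(16, 14)·C(8, 4) = 8400. Through P₂: C(22, 17)·C(2, 1) = 52668. Since P₁ is strictly southwest of P₂, a monotone path through both must visit P₁ then P₂; paths through both = C(16, 14)·C(6, 3)·C(2, 1) = 4800. Avoid both = 134596 − 8400 − 52668 + 4800 = 78328.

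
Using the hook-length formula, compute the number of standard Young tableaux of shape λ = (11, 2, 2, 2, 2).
# SYT of shape (11, 2, 2, 2, 2) = 554268

Hook-length formula: f^λ = n! / Π hook(c), product over all cells c of the Young diagram. For λ = (11, 2, 2, 2, 2), n = 19 boxes. Hook lengths by row (left-to-right, top-to-bottom): [15, 14, 9, 8, 7, 6, 5, 4, 3, 2, 1]; [5, 4]; [4, 3]; [3, 2]; [2, 1]. Product of hooks = 219469824000. So f^λ = 19! / 219469824000 = 121645100408832000 / 219469824000 = 554268.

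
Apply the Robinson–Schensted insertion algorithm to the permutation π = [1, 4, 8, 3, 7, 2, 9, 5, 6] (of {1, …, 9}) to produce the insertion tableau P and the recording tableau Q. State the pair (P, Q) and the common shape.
P = [1, 2, 5, 6] / [3, 7, 9] / [4, 8];  Q = [1, 2, 3, 7] / [4, 5, 9] / [6, 8];  common shape = (4, 3, 2)

Row-insert the values π_1, π_2, … into P one at a time, bumping the leftmost entry strictly greater than the inserted value down to the next row. The recording tableau Q records, in position (i, j), the step at which that cell was added to P.
  Insert 1 (step 1): P = [1];  Q = [1]
  Insert 4 (step 2): P = [1, 4];  Q = [1, 2]
  Insert 8 (step 3): P = [1, 4, 8];  Q = [1, 2, 3]
  Insert 3 (step 4): P = [1, 3, 8] / [4];  Q = [1, 2, 3] / [4]
  Insert 7 (step 5): P = [1, 3, 7] / [4, 8];  Q = [1, 2, 3] / [4, 5]
  Insert 2 (step 6): P = [1, 2, 7] / [3, 8] / [4];  Q = [1, 2, 3] / [4, 5] / [6]
  Insert 9 (step 7): P = [1, 2, 7, 9] / [3, 8] / [4];  Q = [1, 2, 3, 7] / [4, 5] / [6]
  Insert 5 (step 8): P = [1, 2, 5, 9] / [3, 7] / [4, 8];  Q = [1, 2, 3, 7] / [4, 5] / [6, 8]
  Insert 6 (step 9): P = [1, 2, 5, 6] / [3, 7, 9] / [4, 8];  Q = [1, 2, 3, 7] / [4, 5, 9] / [6, 8]
Final shape: (4, 3, 2).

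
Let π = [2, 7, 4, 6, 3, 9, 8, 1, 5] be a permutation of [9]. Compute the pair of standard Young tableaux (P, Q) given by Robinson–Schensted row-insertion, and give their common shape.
P = [1, 3, 5, 8] / [2, 6] / [4, 9] / [7];  Q = [1, 2, 4, 6] / [3, 7] / [5, 9] / [8];  common shape = (4, 2, 2, 1)

Row-insert the values π_1, π_2, … into P one at a time, bumping the leftmost entry strictly greater than the inserted value down to the next row. The recording tableau Q records, in position (i, j), the step at which that cell was added to P.
  Insert 2 (step 1): P = [2];  Q = [1]
  Insert 7 (step 2): P = [2, 7];  Q = [1, 2]
  Insert 4 (step 3): P = [2, 4] / [7];  Q = [1, 2] / [3]
  Insert 6 (step 4): P = [2, 4, 6] / [7];  Q = [1, 2, 4] / [3]
  Insert 3 (step 5): P = [2, 3, 6] / [4] / [7];  Q = [1, 2, 4] / [3] / [5]
  Insert 9 (step 6): P = [2, 3, 6, 9] / [4] / [7];  Q = [1, 2, 4, 6] / [3] / [5]
  Insert 8 (step 7): P = [2, 3, 6, 8] / [4, 9] / [7];  Q = [1, 2, 4, 6] / [3, 7] / [5]
  Insert 1 (step 8): P = [1, 3, 6, 8] / [2, 9] / [4] / [7];  Q = [1, 2, 4, 6] / [3, 7] / [5] / [8]
  Insert 5 (step 9): P = [1, 3, 5, 8] / [2, 6] / [4, 9] / [7];  Q = [1, 2, 4, 6] / [3, 7] / [5, 9] / [8]
Final shape: (4, 2, 2, 1).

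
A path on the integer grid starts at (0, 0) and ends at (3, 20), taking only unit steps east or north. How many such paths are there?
Number of paths = 1771

A monotone lattice path from (0, 0) to (3, 20) consists of 3 east steps and 20 north steps in some order, so it is determined by which 3 of the 23 steps are east. The count is C(23, 3) = 1771.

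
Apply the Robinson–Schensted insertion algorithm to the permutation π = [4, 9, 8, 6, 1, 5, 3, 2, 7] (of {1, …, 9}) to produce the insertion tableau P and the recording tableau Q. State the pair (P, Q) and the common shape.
P = [1, 2, 7] / [3, 5] / [4] / [6] / [8] / [9];  Q = [1, 2, 9] / [3, 6] / [4] / [5] / [7] / [8];  common shape = (3, 2, 1, 1, 1, 1)

Row-insert the values π_1, π_2, … into P one at a time, bumping the leftmost entry strictly greater than the inserted value down to the next row. The recording tableau Q records, in position (i, j), the step at which that cell was added to P.
  Insert 4 (step 1): P = [4];  Q = [1]
  Insert 9 (step 2): P = [4, 9];  Q = [1, 2]
  Insert 8 (step 3): P = [4, 8] / [9];  Q = [1, 2] / [3]
  Insert 6 (step 4): P = [4, 6] / [8] / [9];  Q = [1, 2] / [3] / [4]
  Insert 1 (step 5): P = [1, 6] / [4] / [8] / [9];  Q = [1, 2] / [3] / [4] / [5]
  Insert 5 (step 6): P = [1, 5] / [4, 6] / [8] / [9];  Q = [1, 2] / [3, 6] / [4] / [5]
  Insert 3 (step 7): P = [1, 3] / [4, 5] / [6] / [8] / [9];  Q = [1, 2] / [3, 6] / [4] / [5] / [7]
  Insert 2 (step 8): P = [1, 2] / [3, 5] / [4] / [6] / [8] / [9];  Q = [1, 2] / [3, 6] / [4] / [5] / [7] / [8]
  Insert 7 (step 9): P = [1, 2, 7] / [3, 5] / [4] / [6] / [8] / [9];  Q = [1, 2, 9] / [3, 6] / [4] / [5] / [7] / [8]
Final shape: (3, 2, 1, 1, 1, 1).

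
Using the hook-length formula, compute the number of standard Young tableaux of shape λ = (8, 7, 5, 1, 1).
# SYT of shape (8, 7, 5, 1, 1) = 457271100

Hook-length formula: f^λ = n! / Π hook(c), product over all cells c of the Young diagram. For λ = (8, 7, 5, 1, 1), n = 22 boxes. Hook lengths by row (left-to-right, top-to-bottom): [12, 9, 8, 7, 6, 4, 3, 1]; [10, 7, 6, 5, 4, 2, 1]; [7, 4, 3, 2, 1]; [2]; [1]. Product of hooks = 2458062028800. So f^λ = 22! / 2458062028800 = 1124000727777607680000 / 2458062028800 = 457271100.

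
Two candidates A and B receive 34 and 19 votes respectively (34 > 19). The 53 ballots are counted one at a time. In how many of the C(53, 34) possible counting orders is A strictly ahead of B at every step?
Strict-lead orderings = 33688403180250

Total orderings of the 53 votes with 34 for A: C(53, 34) = 119032357903550. By the Bertrand ballot formula (Cycle Lemma / reflection principle), the number of orderings in which A is strictly ahead of B throughout is (p − q)/(p + q) · C(p + q, p) = (34 − 19)/(34 + 19) · 119032357903550 = 33688403180250.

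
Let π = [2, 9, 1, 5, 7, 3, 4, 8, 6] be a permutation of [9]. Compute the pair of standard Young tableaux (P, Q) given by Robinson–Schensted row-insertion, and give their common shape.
P = [1, 3, 4, 6] / [2, 5, 7, 8] / [9];  Q = [1, 2, 5, 8] / [3, 4, 7, 9] / [6];  common shape = (4, 4, 1)

Row-insert the values π_1, π_2, … into P one at a time, bumping the leftmost entry strictly greater than the inserted value down to the next row. The recording tableau Q records, in position (i, j), the step at which that cell was added to P.
  Insert 2 (step 1): P = [2];  Q = [1]
  Insert 9 (step 2): P = [2, 9];  Q = [1, 2]
  Insert 1 (step 3): P = [1, 9] / [2];  Q = [1, 2] / [3]
  Insert 5 (step 4): P = [1, 5] / [2, 9];  Q = [1, 2] / [3, 4]
  Insert 7 (step 5): P = [1, 5, 7] / [2, 9];  Q = [1, 2, 5] / [3, 4]
  Insert 3 (step 6): P = [1, 3, 7] / [2, 5] / [9];  Q = [1, 2, 5] / [3, 4] / [6]
  Insert 4 (step 7): P = [1, 3, 4] / [2, 5, 7] / [9];  Q = [1, 2, 5] / [3, 4, 7] / [6]
  Insert 8 (step 8): P = [1, 3, 4, 8] / [2, 5, 7] / [9];  Q = [1, 2, 5, 8] / [3, 4, 7] / [6]
  Insert 6 (step 9): P = [1, 3, 4, 6] / [2, 5, 7, 8] / [9];  Q = [1, 2, 5, 8] / [3, 4, 7, 9] / [6]
Final shape: (4, 4, 1).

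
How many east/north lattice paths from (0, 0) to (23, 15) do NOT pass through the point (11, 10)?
Number of paths = 13288679952

Total paths from (0, 0) to (23, 15): C(38, 23) = 15471286560. Paths through (11, 10): (paths (0, 0) → (11, 10)) × (paths (11, 10) → (23, 15)) = C(21, 11) · C(17, 12) = 352716 · 6188 = 2182606608. Avoidance count = 15471286560 − 2182606608 = 13288679952.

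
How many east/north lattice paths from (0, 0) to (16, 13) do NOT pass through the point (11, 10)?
Number of paths = 48111819

Total paths from (0, 0) to (16, 13): C(29, 16) = 67863915. Paths through (11, 10): (paths (0, 0) → (11, 10)) × (paths (11, 10) → (16, 13)) = C(21, 11) · C(8, 5) = 352716 · 56 = 19752096. Avoidance count = 67863915 − 19752096 = 48111819.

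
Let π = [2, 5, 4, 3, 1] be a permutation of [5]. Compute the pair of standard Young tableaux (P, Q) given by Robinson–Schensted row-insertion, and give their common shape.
P = [1, 3] / [2] / [4] / [5];  Q = [1, 2] / [3] / [4] / [5];  common shape = (2, 1, 1, 1)

Row-insert the values π_1, π_2, … into P one at a time, bumping the leftmost entry strictly greater than the inserted value down to the next row. The recording tableau Q records, in position (i, j), the step at which that cell was added to P.
  Insert 2 (step 1): P = [2];  Q = [1]
  Insert 5 (step 2): P = [2, 5];  Q = [1, 2]
  Insert 4 (step 3): P = [2, 4] / [5];  Q = [1, 2] / [3]
  Insert 3 (step 4): P = [2, 3] / [4] / [5];  Q = [1, 2] / [3] / [4]
  Insert 1 (step 5): P = [1, 3] / [2] / [4] / [5];  Q = [1, 2] / [3] / [4] / [5]
Final shape: (2, 1, 1, 1).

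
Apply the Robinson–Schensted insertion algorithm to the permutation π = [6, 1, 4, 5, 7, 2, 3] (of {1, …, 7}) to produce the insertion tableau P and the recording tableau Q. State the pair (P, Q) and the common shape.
P = [1, 2, 3, 7] / [4, 5] / [6];  Q = [1, 3, 4, 5] / [2, 7] / [6];  common shape = (4, 2, 1)

Row-insert the values π_1, π_2, … into P one at a time, bumping the leftmost entry strictly greater than the inserted value down to the next row. The recording tableau Q records, in position (i, j), the step at which that cell was added to P.
  Insert 6 (step 1): P = [6];  Q = [1]
  Insert 1 (step 2): P = [1] / [6];  Q = [1] / [2]
  Insert 4 (step 3): P = [1, 4] / [6];  Q = [1, 3] / [2]
  Insert 5 (step 4): P = [1, 4, 5] / [6];  Q = [1, 3, 4] / [2]
  Insert 7 (step 5): P = [1, 4, 5, 7] / [6];  Q = [1, 3, 4, 5] / [2]
  Insert 2 (step 6): P = [1, 2, 5, 7] / [4] / [6];  Q = [1, 3, 4, 5] / [2] / [6]
  Insert 3 (step 7): P = [1, 2, 3, 7] / [4, 5] / [6];  Q = [1, 3, 4, 5] / [2, 7] / [6]
Final shape: (4, 2, 1).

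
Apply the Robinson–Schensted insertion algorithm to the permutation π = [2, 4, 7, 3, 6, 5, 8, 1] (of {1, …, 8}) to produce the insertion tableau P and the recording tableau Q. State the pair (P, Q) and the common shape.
P = [1, 3, 5, 8] / [2, 6] / [4] / [7];  Q = [1, 2, 3, 7] / [4, 5] / [6] / [8];  common shape = (4, 2, 1, 1)

Row-insert the values π_1, π_2, … into P one at a time, bumping the leftmost entry strictly greater than the inserted value down to the next row. The recording tableau Q records, in position (i, j), the step at which that cell was added to P.
  Insert 2 (step 1): P = [2];  Q = [1]
  Insert 4 (step 2): P = [2, 4];  Q = [1, 2]
  Insert 7 (step 3): P = [2, 4, 7];  Q = [1, 2, 3]
  Insert 3 (step 4): P = [2, 3, 7] / [4];  Q = [1, 2, 3] / [4]
  Insert 6 (step 5): P = [2, 3, 6] / [4, 7];  Q = [1, 2, 3] / [4, 5]
  Insert 5 (step 6): P = [2, 3, 5] / [4, 6] / [7];  Q = [1, 2, 3] / [4, 5] / [6]
  Insert 8 (step 7): P = [2, 3, 5, 8] / [4, 6] / [7];  Q = [1, 2, 3, 7] / [4, 5] / [6]
  Insert 1 (step 8): P = [1, 3, 5, 8] / [2, 6] / [4] / [7];  Q = [1, 2, 3, 7] / [4, 5] / [6] / [8]
Final shape: (4, 2, 1, 1).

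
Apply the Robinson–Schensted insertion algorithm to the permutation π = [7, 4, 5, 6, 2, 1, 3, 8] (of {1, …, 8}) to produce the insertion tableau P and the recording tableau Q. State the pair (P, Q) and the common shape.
P = [1, 3, 6, 8] / [2, 5] / [4] / [7];  Q = [1, 3, 4, 8] / [2, 7] / [5] / [6];  common shape = (4, 2, 1, 1)

Row-insert the values π_1, π_2, … into P one at a time, bumping the leftmost entry strictly greater than the inserted value down to the next row. The recording tableau Q records, in position (i, j), the step at which that cell was added to P.
  Insert 7 (step 1): P = [7];  Q = [1]
  Insert 4 (step 2): P = [4] / [7];  Q = [1] / [2]
  Insert 5 (step 3): P = [4, 5] / [7];  Q = [1, 3] / [2]
  Insert 6 (step 4): P = [4, 5, 6] / [7];  Q = [1, 3, 4] / [2]
  Insert 2 (step 5): P = [2, 5, 6] / [4] / [7];  Q = [1, 3, 4] / [2] / [5]
  Insert 1 (step 6): P = [1, 5, 6] / [2] / [4] / [7];  Q = [1, 3, 4] / [2] / [5] / [6]
  Insert 3 (step 7): P = [1, 3, 6] / [2, 5] / [4] / [7];  Q = [1, 3, 4] / [2, 7] / [5] / [6]
  Insert 8 (step 8): P = [1, 3, 6, 8] / [2, 5] / [4] / [7];  Q = [1, 3, 4, 8] / [2, 7] / [5] / [6]
Final shape: (4, 2, 1, 1).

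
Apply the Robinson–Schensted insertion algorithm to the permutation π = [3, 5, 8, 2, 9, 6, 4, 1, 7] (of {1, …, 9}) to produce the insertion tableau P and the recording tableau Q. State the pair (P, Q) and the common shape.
P = [1, 4, 6, 7] / [2, 5, 9] / [3] / [8];  Q = [1, 2, 3, 5] / [4, 6, 9] / [7] / [8];  common shape = (4, 3, 1, 1)

Row-insert the values π_1, π_2, … into P one at a time, bumping the leftmost entry strictly greater than the inserted value down to the next row. The recording tableau Q records, in position (i, j), the step at which that cell was added to P.
  Insert 3 (step 1): P = [3];  Q = [1]
  Insert 5 (step 2): P = [3, 5];  Q = [1, 2]
  Insert 8 (step 3): P = [3, 5, 8];  Q = [1, 2, 3]
  Insert 2 (step 4): P = [2, 5, 8] / [3];  Q = [1, 2, 3] / [4]
  Insert 9 (step 5): P = [2, 5, 8, 9] / [3];  Q = [1, 2, 3, 5] / [4]
  Insert 6 (step 6): P = [2, 5, 6, 9] / [3, 8];  Q = [1, 2, 3, 5] / [4, 6]
  Insert 4 (step 7): P = [2, 4, 6, 9] / [3, 5] / [8];  Q = [1, 2, 3, 5] / [4, 6] / [7]
  Insert 1 (step 8): P = [1, 4, 6, 9] / [2, 5] / [3] / [8];  Q = [1, 2, 3, 5] / [4, 6] / [7] / [8]
  Insert 7 (step 9): P = [1, 4, 6, 7] / [2, 5, 9] / [3] / [8];  Q = [1, 2, 3, 5] / [4, 6, 9] / [7] / [8]
Final shape: (4, 3, 1, 1).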